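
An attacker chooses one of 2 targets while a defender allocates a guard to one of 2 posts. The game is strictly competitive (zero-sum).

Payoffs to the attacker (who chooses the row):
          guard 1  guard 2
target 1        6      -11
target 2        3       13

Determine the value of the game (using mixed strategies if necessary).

37/9

Row minima are -11 and 3, so the attacker's maximin is 3; column maxima are 6 and 13, so the defender's minimax is 6. These differ, so the equilibrium is in mixed strategies.
Let the attacker play target 1 with probability p. The defender is indifferent when 6p + 3(1−p) = −11p + 13(1−p), giving p = 10/27.
Let the defender play guard 1 with probability q. The attacker is indifferent when 6q − 11(1−q) = 3q + 13(1−q), giving q = 8/9.
The value is 6·(8/9) + (-11)·(1/9) = 37/9.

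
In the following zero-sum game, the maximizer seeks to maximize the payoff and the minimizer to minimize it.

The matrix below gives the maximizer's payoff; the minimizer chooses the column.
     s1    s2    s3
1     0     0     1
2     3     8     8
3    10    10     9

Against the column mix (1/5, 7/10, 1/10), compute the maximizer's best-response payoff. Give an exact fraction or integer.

1: (0)·(1/5) + (0)·(7/10) + (1)·(1/10) = 1/10.
2: (3)·(1/5) + (8)·(7/10) + (8)·(1/10) = 7.
3: (10)·(1/5) + (10)·(7/10) + (9)·(1/10) = 99/10.
The best pure response is 3 with expected payoff 99/10.

99/10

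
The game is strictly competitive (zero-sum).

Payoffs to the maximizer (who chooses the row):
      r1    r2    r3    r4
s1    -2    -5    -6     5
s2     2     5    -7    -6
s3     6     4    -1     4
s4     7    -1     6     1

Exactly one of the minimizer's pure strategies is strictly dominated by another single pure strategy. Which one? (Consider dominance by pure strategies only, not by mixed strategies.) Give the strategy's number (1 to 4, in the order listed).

The minimizer prefers columns that give the maximizer less. Compare r1 with r3: -6 < -2, -7 < 2, -1 < 6, 6 < 7.
So r3 strictly dominates r1 for the minimizer; r1 is strictly dominated.

1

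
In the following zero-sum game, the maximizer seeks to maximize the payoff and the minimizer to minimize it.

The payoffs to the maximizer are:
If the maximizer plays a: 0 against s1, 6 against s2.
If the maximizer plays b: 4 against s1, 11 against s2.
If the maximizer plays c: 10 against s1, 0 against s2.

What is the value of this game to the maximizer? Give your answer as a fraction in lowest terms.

Row a is strictly dominated by row b, so the maximizer never plays it.
The remaining 2×2 game on (b, c) × (s1, s2) has no saddle point. Let the maximizer play b with probability p; indifference gives 4p + 10(1−p) = 11p, so p = 10/17.
Similarly the minimizer's optimal q on s1 is 11/17, and the value is 4·(11/17) + (11)·(6/17) = 110/17.

110/17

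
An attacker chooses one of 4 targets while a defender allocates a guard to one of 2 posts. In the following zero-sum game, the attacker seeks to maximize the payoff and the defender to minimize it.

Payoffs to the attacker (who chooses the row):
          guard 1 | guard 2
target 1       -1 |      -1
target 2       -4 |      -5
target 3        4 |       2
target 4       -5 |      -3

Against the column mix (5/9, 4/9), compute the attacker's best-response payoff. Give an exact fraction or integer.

target 1: (-1)·(5/9) + (-1)·(4/9) = -1.
target 2: (-4)·(5/9) + (-5)·(4/9) = -40/9.
target 3: (4)·(5/9) + (2)·(4/9) = 28/9.
target 4: (-5)·(5/9) + (-3)·(4/9) = -37/9.
The best pure response is target 3 with expected payoff 28/9.

28/9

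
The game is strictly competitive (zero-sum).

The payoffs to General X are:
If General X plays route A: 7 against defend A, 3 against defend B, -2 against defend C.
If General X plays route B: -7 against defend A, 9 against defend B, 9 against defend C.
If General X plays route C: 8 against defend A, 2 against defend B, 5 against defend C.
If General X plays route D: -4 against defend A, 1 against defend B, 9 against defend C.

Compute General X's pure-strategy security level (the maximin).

The worst-case payoff for each row is route A: -2, route B: -7, route C: 2, route D: -4.
The best of these is 2.

2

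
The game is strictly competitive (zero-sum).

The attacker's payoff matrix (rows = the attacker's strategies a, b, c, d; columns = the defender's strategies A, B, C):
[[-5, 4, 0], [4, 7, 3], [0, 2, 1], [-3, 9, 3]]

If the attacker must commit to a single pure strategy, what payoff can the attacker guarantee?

3

The worst-case payoff for each row is a: -5, b: 3, c: 0, d: -3.
The best of these is 3.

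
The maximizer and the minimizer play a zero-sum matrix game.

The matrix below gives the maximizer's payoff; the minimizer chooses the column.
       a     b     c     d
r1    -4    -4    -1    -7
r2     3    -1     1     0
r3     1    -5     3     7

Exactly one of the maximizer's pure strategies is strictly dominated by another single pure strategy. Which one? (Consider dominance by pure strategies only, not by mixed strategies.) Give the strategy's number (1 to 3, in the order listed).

Compare r1 with r2: 3 > -4, -1 > -4, 1 > -1, 0 > -7.
So r2 strictly dominates r1 for the maximizer; r1 is strictly dominated.

1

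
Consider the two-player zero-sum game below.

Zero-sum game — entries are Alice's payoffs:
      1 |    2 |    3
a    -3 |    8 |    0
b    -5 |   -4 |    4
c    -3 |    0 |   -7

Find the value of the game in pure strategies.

-3

Row minima: -3, -5, -7 → Alice's maximin is -3.
Column maxima: -3, 8, 4 → Bob's minimax is -3.
They coincide at (a, 1), so the value is -3.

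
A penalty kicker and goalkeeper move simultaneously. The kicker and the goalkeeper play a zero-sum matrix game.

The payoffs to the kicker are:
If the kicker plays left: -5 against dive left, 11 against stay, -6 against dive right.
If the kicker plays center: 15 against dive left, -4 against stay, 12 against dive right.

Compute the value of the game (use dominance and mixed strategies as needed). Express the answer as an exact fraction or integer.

Column dive left is strictly dominated by dive right for the goalkeeper (it gives the kicker more in every row).
The remaining 2×2 game on (left, center) × (stay, dive right) has no saddle point. Let the kicker play left with probability p; indifference gives 11p − 4(1−p) = −6p + 12(1−p), so p = 16/33.
Similarly the goalkeeper's optimal q on stay is 6/11, and the value is 11·(6/11) + (-6)·(5/11) = 36/11.

36/11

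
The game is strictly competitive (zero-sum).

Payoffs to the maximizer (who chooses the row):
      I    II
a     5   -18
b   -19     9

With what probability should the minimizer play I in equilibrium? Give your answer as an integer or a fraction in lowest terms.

Row minima are -18 and -19, so the maximizer's maximin is -18; column maxima are 5 and 9, so the minimizer's minimax is 5. These differ, so the equilibrium is in mixed strategies.
Let the minimizer play I with probability q. The maximizer is indifferent when 5q − 18(1−q) = −19q + 9(1−q), giving q = 9/17.

9/17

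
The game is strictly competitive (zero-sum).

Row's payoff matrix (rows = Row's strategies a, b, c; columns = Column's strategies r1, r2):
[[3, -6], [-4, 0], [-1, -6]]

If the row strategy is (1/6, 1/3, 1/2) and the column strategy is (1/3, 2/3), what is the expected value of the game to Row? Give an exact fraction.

-28/9

Against (1/3, 2/3), each row's expected payoff is a: -3; b: -4/3; c: -13/3.
Taking the (1/6, 1/3, 1/2)-weighted average: (1/6)·(-3) + (1/3)·(-4/3) + (1/2)·(-13/3) = -28/9.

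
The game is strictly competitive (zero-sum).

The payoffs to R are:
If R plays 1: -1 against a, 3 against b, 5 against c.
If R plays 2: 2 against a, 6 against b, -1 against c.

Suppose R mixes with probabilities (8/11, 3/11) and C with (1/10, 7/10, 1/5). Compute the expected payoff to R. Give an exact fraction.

183/55

Against (1/10, 7/10, 1/5), each row's expected payoff is 1: 3; 2: 21/5.
Taking the (8/11, 3/11)-weighted average: (8/11)·(3) + (3/11)·(21/5) = 183/55.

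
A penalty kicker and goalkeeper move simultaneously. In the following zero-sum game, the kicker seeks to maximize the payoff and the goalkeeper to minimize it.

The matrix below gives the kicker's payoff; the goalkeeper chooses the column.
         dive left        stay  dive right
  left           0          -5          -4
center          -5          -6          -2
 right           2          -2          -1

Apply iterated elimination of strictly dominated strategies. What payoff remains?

-2

Column dive right is strictly dominated by stay for the goalkeeper (-5<-4, -6<-2, -2<-1); eliminate dive right.
Row center is strictly dominated by row left (0>-5, -5>-6); eliminate center.
Row left is strictly dominated by row right (2>0, -2>-5); eliminate left.
Column dive left is strictly dominated by stay for the goalkeeper (-2<2); eliminate dive left.
Only (right, stay) remains, with payoff -2.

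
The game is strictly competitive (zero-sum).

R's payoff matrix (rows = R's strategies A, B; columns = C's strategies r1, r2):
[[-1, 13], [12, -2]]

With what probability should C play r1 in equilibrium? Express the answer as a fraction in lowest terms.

Row minima are -1 and -2, so R's maximin is -1; column maxima are 12 and 13, so C's minimax is 12. These differ, so the equilibrium is in mixed strategies.
Let C play r1 with probability q. R is indifferent when −q + 13(1−q) = 12q − 2(1−q), giving q = 15/28.

15/28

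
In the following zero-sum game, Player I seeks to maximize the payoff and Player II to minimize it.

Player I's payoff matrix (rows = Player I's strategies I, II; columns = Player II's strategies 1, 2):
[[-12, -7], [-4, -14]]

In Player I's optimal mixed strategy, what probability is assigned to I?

2/3

Row minima are -12 and -14, so Player I's maximin is -12; column maxima are -4 and -7, so Player II's minimax is -7. These differ, so the equilibrium is in mixed strategies.
Let Player I play I with probability p. Player II is indifferent when −12p − 4(1−p) = −7p − 14(1−p), giving p = 2/3.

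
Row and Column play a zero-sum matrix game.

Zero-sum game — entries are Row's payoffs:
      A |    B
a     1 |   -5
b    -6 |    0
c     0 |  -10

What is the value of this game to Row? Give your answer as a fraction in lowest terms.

Row c is strictly dominated by row a, so Row never plays it.
The remaining 2×2 game on (a, b) × (A, B) has no saddle point. Let Row play a with probability p; indifference gives p − 6(1−p) = −5p, so p = 1/2.
Similarly Column's optimal q on A is 5/12, and the value is 1·(5/12) + (-5)·(7/12) = -5/2.

-5/2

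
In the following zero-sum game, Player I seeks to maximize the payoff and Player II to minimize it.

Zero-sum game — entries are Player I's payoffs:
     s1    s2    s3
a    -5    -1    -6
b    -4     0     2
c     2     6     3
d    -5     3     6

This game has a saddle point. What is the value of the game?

Row minima: -6, -4, 2, -5 → Player I's maximin is 2.
Column maxima: 2, 6, 6 → Player II's minimax is 2.
They coincide at (c, s1), so the value is 2.

2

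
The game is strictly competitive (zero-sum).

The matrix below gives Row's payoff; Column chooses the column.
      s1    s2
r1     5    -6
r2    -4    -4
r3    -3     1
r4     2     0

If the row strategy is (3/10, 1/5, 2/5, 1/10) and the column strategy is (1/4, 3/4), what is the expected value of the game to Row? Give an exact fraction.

-69/40

Against (1/4, 3/4), each row's expected payoff is r1: -13/4; r2: -4; r3: 0; r4: 1/2.
Taking the (3/10, 1/5, 2/5, 1/10)-weighted average: (3/10)·(-13/4) + (1/5)·(-4) + (2/5)·(0) + (1/10)·(1/2) = -69/40.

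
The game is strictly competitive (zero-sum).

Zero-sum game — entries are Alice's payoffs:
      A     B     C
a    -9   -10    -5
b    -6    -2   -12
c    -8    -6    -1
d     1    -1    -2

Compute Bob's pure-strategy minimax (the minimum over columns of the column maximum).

-1

The worst case (largest entry) in each column is A: 1, B: -1, C: -1.
The best (smallest) of these is -1.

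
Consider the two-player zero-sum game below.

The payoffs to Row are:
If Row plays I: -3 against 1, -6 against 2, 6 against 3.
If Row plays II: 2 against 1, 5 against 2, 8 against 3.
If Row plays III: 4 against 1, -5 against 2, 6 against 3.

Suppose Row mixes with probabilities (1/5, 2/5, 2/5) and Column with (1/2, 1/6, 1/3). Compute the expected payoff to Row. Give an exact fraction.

Against (1/2, 1/6, 1/3), each row's expected payoff is I: -1/2; II: 9/2; III: 19/6.
Taking the (1/5, 2/5, 2/5)-weighted average: (1/5)·(-1/2) + (2/5)·(9/2) + (2/5)·(19/6) = 89/30.

89/30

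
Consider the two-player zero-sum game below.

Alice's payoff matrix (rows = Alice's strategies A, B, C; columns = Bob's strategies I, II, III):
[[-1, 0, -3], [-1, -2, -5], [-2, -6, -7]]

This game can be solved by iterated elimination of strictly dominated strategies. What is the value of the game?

-3

Column II is strictly dominated by III for Bob (-3<0, -5<-2, -7<-6); eliminate II.
Row C is strictly dominated by row A (-1>-2, -3>-7); eliminate C.
Column I is strictly dominated by III for Bob (-3<-1, -5<-1); eliminate I.
Row B is strictly dominated by row A (-3>-5); eliminate B.
Only (A, III) remains, with payoff -3.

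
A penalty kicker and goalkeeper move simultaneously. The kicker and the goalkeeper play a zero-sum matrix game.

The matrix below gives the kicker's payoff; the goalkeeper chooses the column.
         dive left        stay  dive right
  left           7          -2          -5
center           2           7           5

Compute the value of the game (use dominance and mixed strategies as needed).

Column stay is strictly dominated by dive right for the goalkeeper (it gives the kicker more in every row).
The remaining 2×2 game on (left, center) × (dive left, dive right) has no saddle point. Let the kicker play left with probability p; indifference gives 7p + 2(1−p) = −5p + 5(1−p), so p = 1/5.
Similarly the goalkeeper's optimal q on dive left is 2/3, and the value is 7·(2/3) + (-5)·(1/3) = 3.

3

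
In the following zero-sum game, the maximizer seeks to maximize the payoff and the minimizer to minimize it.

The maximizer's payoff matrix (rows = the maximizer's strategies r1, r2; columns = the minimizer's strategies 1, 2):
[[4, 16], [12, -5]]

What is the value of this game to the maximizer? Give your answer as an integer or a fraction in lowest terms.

Row minima are 4 and -5, so the maximizer's maximin is 4; column maxima are 12 and 16, so the minimizer's minimax is 12. These differ, so the equilibrium is in mixed strategies.
Let the maximizer play r1 with probability p. The minimizer is indifferent when 4p + 12(1−p) = 16p − 5(1−p), giving p = 17/29.
Let the minimizer play 1 with probability q. The maximizer is indifferent when 4q + 16(1−q) = 12q − 5(1−q), giving q = 21/29.
The value is 4·(21/29) + (16)·(8/29) = 212/29.

212/29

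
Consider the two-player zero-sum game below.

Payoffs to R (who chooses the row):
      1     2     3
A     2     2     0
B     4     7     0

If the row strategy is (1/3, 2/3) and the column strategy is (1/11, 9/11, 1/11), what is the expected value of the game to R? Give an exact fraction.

Against (1/11, 9/11, 1/11), each row's expected payoff is A: 20/11; B: 67/11.
Taking the (1/3, 2/3)-weighted average: (1/3)·(20/11) + (2/3)·(67/11) = 14/3.

14/3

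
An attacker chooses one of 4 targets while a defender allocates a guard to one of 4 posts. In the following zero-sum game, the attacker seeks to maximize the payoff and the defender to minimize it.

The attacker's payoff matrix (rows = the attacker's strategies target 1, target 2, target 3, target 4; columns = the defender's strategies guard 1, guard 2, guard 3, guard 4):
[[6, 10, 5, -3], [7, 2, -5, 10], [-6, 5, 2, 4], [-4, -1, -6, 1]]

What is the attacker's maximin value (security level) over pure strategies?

The worst-case payoff for each row is target 1: -3, target 2: -5, target 3: -6, target 4: -6.
The best of these is -3.

-3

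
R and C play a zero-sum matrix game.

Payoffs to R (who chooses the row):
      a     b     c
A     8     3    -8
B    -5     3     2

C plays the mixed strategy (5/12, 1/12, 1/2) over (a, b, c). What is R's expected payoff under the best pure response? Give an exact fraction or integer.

A: (8)·(5/12) + (3)·(1/12) + (-8)·(1/2) = -5/12.
B: (-5)·(5/12) + (3)·(1/12) + (2)·(1/2) = -5/6.
The best pure response is A with expected payoff -5/12.

-5/12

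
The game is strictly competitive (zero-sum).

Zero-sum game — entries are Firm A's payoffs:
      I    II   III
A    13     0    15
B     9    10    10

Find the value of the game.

Column III is strictly dominated by I for Firm B (it gives Firm A more in every row).
The remaining 2×2 game on (A, B) × (I, II) has no saddle point. Let Firm A play A with probability p; indifference gives 13p + 9(1−p) = 10(1−p), so p = 1/14.
Similarly Firm B's optimal q on I is 5/7, and the value is 13·(5/7) + (0)·(2/7) = 65/7.

65/7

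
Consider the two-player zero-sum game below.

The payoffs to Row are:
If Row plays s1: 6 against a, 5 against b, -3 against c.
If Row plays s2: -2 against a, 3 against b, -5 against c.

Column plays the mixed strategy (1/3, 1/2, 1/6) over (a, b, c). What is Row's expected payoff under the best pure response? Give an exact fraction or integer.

4

s1: (6)·(1/3) + (5)·(1/2) + (-3)·(1/6) = 4.
s2: (-2)·(1/3) + (3)·(1/2) + (-5)·(1/6) = 0.
The best pure response is s1 with expected payoff 4.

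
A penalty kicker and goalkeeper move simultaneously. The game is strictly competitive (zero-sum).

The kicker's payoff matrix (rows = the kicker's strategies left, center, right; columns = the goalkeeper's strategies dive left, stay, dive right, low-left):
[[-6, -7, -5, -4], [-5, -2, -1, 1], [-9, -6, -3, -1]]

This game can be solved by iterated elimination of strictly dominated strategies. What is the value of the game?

-5

Column low-left is strictly dominated by dive left for the goalkeeper (-6<-4, -5<1, -9<-1); eliminate low-left.
Column dive right is strictly dominated by dive left for the goalkeeper (-6<-5, -5<-1, -9<-3); eliminate dive right.
Row left is strictly dominated by row center (-5>-6, -2>-7); eliminate left.
Column stay is strictly dominated by dive left for the goalkeeper (-5<-2, -9<-6); eliminate stay.
Row right is strictly dominated by row center (-5>-9); eliminate right.
Only (center, dive left) remains, with payoff -5.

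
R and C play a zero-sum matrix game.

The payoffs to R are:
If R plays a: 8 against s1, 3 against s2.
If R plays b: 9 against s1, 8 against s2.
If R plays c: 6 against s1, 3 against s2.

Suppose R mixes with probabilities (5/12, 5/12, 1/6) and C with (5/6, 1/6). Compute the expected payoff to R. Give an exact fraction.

Against (5/6, 1/6), each row's expected payoff is a: 43/6; b: 53/6; c: 11/2.
Taking the (5/12, 5/12, 1/6)-weighted average: (5/12)·(43/6) + (5/12)·(53/6) + (1/6)·(11/2) = 91/12.

91/12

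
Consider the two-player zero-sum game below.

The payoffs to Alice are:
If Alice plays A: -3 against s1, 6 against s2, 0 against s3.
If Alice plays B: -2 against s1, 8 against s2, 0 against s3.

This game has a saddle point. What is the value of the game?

-2

Row minima: -3, -2 → Alice's maximin is -2.
Column maxima: -2, 8, 0 → Bob's minimax is -2.
They coincide at (B, s1), so the value is -2.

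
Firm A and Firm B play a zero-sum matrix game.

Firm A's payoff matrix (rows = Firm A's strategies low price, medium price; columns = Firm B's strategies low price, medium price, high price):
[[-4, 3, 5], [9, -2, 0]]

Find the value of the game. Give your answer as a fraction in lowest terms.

Column high price is strictly dominated by medium price for Firm B (it gives Firm A more in every row).
The remaining 2×2 game on (low price, medium price) × (low price, medium price) has no saddle point. Let Firm A play low price with probability p; indifference gives −4p + 9(1−p) = 3p − 2(1−p), so p = 11/18.
Similarly Firm B's optimal q on low price is 5/18, and the value is -4·(5/18) + (3)·(13/18) = 19/18.

19/18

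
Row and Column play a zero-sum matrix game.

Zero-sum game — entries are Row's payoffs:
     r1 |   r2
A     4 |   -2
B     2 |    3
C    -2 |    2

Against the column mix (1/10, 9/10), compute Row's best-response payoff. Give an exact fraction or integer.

A: (4)·(1/10) + (-2)·(9/10) = -7/5.
B: (2)·(1/10) + (3)·(9/10) = 29/10.
C: (-2)·(1/10) + (2)·(9/10) = 8/5.
The best pure response is B with expected payoff 29/10.

29/10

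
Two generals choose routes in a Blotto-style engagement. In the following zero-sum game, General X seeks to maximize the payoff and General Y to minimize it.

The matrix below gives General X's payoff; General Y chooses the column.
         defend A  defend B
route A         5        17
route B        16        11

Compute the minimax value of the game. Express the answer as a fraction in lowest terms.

217/17

Row minima are 5 and 11, so General X's maximin is 11; column maxima are 16 and 17, so General Y's minimax is 16. These differ, so the equilibrium is in mixed strategies.
Let General X play route A with probability p. General Y is indifferent when 5p + 16(1−p) = 17p + 11(1−p), giving p = 5/17.
Let General Y play defend A with probability q. General X is indifferent when 5q + 17(1−q) = 16q + 11(1−q), giving q = 6/17.
The value is 5·(6/17) + (17)·(11/17) = 217/17.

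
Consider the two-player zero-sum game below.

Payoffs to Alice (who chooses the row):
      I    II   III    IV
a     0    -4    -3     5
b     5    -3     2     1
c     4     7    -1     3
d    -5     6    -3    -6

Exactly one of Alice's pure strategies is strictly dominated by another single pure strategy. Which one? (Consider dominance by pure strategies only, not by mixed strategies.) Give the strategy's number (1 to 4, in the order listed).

Compare d with c: 4 > -5, 7 > 6, -1 > -3, 3 > -6.
So c strictly dominates d for Alice; d is strictly dominated.

4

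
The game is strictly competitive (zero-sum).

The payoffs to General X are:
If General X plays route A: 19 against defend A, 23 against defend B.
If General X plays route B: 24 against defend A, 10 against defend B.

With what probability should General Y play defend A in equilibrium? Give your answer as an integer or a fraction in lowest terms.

Row minima are 19 and 10, so General X's maximin is 19; column maxima are 24 and 23, so General Y's minimax is 23. These differ, so the equilibrium is in mixed strategies.
Let General Y play defend A with probability q. General X is indifferent when 19q + 23(1−q) = 24q + 10(1−q), giving q = 13/18.

13/18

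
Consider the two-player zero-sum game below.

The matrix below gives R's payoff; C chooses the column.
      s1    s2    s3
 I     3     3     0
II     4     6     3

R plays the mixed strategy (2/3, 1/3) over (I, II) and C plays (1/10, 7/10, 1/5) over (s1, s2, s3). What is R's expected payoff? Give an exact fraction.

Against (1/10, 7/10, 1/5), each row's expected payoff is I: 12/5; II: 26/5.
Taking the (2/3, 1/3)-weighted average: (2/3)·(12/5) + (1/3)·(26/5) = 10/3.

10/3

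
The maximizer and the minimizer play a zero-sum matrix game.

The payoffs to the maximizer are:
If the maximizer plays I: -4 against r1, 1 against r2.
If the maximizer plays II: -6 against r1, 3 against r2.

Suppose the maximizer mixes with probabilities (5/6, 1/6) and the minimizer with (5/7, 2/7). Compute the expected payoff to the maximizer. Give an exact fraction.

Against (5/7, 2/7), each row's expected payoff is I: -18/7; II: -24/7.
Taking the (5/6, 1/6)-weighted average: (5/6)·(-18/7) + (1/6)·(-24/7) = -19/7.

-19/7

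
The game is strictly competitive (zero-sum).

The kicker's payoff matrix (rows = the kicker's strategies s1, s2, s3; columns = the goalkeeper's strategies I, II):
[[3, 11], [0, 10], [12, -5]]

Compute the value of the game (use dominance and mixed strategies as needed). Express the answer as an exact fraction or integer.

147/25

Row s2 is strictly dominated by row s1, so the kicker never plays it.
The remaining 2×2 game on (s1, s3) × (I, II) has no saddle point. Let the kicker play s1 with probability p; indifference gives 3p + 12(1−p) = 11p − 5(1−p), so p = 17/25.
Similarly the goalkeeper's optimal q on I is 16/25, and the value is 3·(16/25) + (11)·(9/25) = 147/25.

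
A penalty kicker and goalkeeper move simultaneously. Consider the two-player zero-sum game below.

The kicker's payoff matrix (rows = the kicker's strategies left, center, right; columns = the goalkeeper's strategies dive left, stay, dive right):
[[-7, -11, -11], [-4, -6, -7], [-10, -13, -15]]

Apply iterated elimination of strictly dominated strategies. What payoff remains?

-7

Row left is strictly dominated by row center (-4>-7, -6>-11, -7>-11); eliminate left.
Column dive left is strictly dominated by stay for the goalkeeper (-6<-4, -13<-10); eliminate dive left.
Column stay is strictly dominated by dive right for the goalkeeper (-7<-6, -15<-13); eliminate stay.
Row right is strictly dominated by row center (-7>-15); eliminate right.
Only (center, dive right) remains, with payoff -7.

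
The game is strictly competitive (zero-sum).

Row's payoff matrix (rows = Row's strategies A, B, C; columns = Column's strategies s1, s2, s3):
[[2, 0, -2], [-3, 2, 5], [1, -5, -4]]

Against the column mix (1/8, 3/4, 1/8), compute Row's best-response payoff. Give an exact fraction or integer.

7/4

A: (2)·(1/8) + (0)·(3/4) + (-2)·(1/8) = 0.
B: (-3)·(1/8) + (2)·(3/4) + (5)·(1/8) = 7/4.
C: (1)·(1/8) + (-5)·(3/4) + (-4)·(1/8) = -33/8.
The best pure response is B with expected payoff 7/4.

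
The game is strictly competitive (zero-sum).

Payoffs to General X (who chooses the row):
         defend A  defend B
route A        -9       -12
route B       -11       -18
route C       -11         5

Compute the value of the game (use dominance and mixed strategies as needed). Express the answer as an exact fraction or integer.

Row route B is strictly dominated by row route A, so General X never plays it.
The remaining 2×2 game on (route A, route C) × (defend A, defend B) has no saddle point. Let General X play route A with probability p; indifference gives −9p − 11(1−p) = −12p + 5(1−p), so p = 16/19.
Similarly General Y's optimal q on defend A is 17/19, and the value is -9·(17/19) + (-12)·(2/19) = -177/19.

-177/19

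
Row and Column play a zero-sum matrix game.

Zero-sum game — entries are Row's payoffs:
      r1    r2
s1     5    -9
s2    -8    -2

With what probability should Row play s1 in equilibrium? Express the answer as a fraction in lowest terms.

3/10

Row minima are -9 and -8, so Row's maximin is -8; column maxima are 5 and -2, so Column's minimax is -2. These differ, so the equilibrium is in mixed strategies.
Let Row play s1 with probability p. Column is indifferent when 5p − 8(1−p) = −9p − 2(1−p), giving p = 3/10.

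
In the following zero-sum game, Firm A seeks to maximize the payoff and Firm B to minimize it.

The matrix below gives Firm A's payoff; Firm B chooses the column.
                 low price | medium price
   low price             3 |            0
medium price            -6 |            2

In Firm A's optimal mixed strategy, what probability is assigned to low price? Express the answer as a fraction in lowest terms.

Row minima are 0 and -6, so Firm A's maximin is 0; column maxima are 3 and 2, so Firm B's minimax is 2. These differ, so the equilibrium is in mixed strategies.
Let Firm A play low price with probability p. Firm B is indifferent when 3p − 6(1−p) = 2(1−p), giving p = 8/11.

8/11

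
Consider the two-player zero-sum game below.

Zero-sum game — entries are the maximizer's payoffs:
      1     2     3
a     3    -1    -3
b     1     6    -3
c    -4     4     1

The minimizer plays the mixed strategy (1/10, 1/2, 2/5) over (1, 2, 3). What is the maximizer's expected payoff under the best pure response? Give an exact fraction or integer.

2

a: (3)·(1/10) + (-1)·(1/2) + (-3)·(2/5) = -7/5.
b: (1)·(1/10) + (6)·(1/2) + (-3)·(2/5) = 19/10.
c: (-4)·(1/10) + (4)·(1/2) + (1)·(2/5) = 2.
The best pure response is c with expected payoff 2.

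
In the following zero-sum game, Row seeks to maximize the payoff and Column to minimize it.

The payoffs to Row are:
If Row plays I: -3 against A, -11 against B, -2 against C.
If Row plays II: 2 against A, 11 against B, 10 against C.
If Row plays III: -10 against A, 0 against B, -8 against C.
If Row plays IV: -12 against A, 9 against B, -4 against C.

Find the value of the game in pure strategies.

Row minima: -11, 2, -10, -12 → Row's maximin is 2.
Column maxima: 2, 11, 10 → Column's minimax is 2.
They coincide at (II, A), so the value is 2.

2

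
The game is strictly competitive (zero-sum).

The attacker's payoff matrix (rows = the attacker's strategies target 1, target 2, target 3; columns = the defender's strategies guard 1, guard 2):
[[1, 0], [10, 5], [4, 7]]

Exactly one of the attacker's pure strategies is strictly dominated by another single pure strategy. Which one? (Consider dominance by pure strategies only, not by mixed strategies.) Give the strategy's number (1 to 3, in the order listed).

1

Compare target 1 with target 2: 10 > 1, 5 > 0.
So target 2 strictly dominates target 1 for the attacker; target 1 is strictly dominated.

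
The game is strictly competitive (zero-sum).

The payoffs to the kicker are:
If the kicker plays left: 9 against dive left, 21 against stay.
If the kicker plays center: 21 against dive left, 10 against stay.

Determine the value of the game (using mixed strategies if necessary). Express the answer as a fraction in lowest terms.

Row minima are 9 and 10, so the kicker's maximin is 10; column maxima are 21 and 21, so the goalkeeper's minimax is 21. These differ, so the equilibrium is in mixed strategies.
Let the kicker play left with probability p. The goalkeeper is indifferent when 9p + 21(1−p) = 21p + 10(1−p), giving p = 11/23.
Let the goalkeeper play dive left with probability q. The kicker is indifferent when 9q + 21(1−q) = 21q + 10(1−q), giving q = 11/23.
The value is 9·(11/23) + (21)·(12/23) = 351/23.

351/23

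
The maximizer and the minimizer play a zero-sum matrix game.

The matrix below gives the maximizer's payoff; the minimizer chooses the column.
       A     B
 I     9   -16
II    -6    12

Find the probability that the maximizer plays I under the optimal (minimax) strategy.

Row minima are -16 and -6, so the maximizer's maximin is -6; column maxima are 9 and 12, so the minimizer's minimax is 9. These differ, so the equilibrium is in mixed strategies.
Let the maximizer play I with probability p. The minimizer is indifferent when 9p − 6(1−p) = −16p + 12(1−p), giving p = 18/43.

18/43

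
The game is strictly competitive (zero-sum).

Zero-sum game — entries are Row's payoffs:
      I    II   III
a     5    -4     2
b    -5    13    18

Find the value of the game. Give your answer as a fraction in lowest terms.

5/3

Column III is strictly dominated by II for Column (it gives Row more in every row).
The remaining 2×2 game on (a, b) × (I, II) has no saddle point. Let Row play a with probability p; indifference gives 5p − 5(1−p) = −4p + 13(1−p), so p = 2/3.
Similarly Column's optimal q on I is 17/27, and the value is 5·(17/27) + (-4)·(10/27) = 5/3.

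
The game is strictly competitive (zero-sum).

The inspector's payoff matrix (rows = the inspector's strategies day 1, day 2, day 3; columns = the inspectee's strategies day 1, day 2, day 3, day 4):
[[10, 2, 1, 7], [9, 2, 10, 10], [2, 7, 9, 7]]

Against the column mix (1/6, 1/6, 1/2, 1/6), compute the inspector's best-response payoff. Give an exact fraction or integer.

day 1: (10)·(1/6) + (2)·(1/6) + (1)·(1/2) + (7)·(1/6) = 11/3.
day 2: (9)·(1/6) + (2)·(1/6) + (10)·(1/2) + (10)·(1/6) = 17/2.
day 3: (2)·(1/6) + (7)·(1/6) + (9)·(1/2) + (7)·(1/6) = 43/6.
The best pure response is day 2 with expected payoff 17/2.

17/2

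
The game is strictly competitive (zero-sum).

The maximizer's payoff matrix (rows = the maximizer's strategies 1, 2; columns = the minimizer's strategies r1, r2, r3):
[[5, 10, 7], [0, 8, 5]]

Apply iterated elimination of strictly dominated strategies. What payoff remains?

Column r3 is strictly dominated by r1 for the minimizer (5<7, 0<5); eliminate r3.
Column r2 is strictly dominated by r1 for the minimizer (5<10, 0<8); eliminate r2.
Row 2 is strictly dominated by row 1 (5>0); eliminate 2.
Only (1, r1) remains, with payoff 5.

5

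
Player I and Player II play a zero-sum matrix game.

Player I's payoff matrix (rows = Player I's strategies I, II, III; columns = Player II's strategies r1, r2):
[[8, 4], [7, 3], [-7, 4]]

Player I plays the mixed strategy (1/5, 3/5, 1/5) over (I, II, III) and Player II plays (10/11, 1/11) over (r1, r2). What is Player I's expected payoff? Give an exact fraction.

Against (10/11, 1/11), each row's expected payoff is I: 84/11; II: 73/11; III: -6.
Taking the (1/5, 3/5, 1/5)-weighted average: (1/5)·(84/11) + (3/5)·(73/11) + (1/5)·(-6) = 237/55.

237/55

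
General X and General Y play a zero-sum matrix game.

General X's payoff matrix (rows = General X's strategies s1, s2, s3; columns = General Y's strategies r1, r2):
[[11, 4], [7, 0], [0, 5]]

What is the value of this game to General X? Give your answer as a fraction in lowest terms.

55/12

Row s2 is strictly dominated by row s1, so General X never plays it.
The remaining 2×2 game on (s1, s3) × (r1, r2) has no saddle point. Let General X play s1 with probability p; indifference gives 11p = 4p + 5(1−p), so p = 5/12.
Similarly General Y's optimal q on r1 is 1/12, and the value is 11·(1/12) + (4)·(11/12) = 55/12.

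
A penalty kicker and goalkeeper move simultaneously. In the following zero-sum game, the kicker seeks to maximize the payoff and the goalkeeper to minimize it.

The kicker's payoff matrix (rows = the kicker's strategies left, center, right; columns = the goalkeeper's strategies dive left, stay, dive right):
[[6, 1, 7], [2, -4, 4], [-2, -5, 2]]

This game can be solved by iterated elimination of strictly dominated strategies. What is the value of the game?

1

Row center is strictly dominated by row left (6>2, 1>-4, 7>4); eliminate center.
Row right is strictly dominated by row left (6>-2, 1>-5, 7>2); eliminate right.
Column dive left is strictly dominated by stay for the goalkeeper (1<6); eliminate dive left.
Column dive right is strictly dominated by stay for the goalkeeper (1<7); eliminate dive right.
Only (left, stay) remains, with payoff 1.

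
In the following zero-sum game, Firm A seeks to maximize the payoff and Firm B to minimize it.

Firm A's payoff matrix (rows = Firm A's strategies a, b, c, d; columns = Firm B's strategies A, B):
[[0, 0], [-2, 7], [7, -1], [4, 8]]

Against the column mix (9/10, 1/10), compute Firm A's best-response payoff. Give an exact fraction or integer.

31/5

a: (0)·(9/10) + (0)·(1/10) = 0.
b: (-2)·(9/10) + (7)·(1/10) = -11/10.
c: (7)·(9/10) + (-1)·(1/10) = 31/5.
d: (4)·(9/10) + (8)·(1/10) = 22/5.
The best pure response is c with expected payoff 31/5.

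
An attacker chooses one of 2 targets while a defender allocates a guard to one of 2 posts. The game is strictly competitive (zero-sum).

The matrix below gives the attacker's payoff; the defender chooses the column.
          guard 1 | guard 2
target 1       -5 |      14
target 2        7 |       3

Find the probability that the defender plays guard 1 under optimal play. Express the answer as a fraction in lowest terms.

11/23

Row minima are -5 and 3, so the attacker's maximin is 3; column maxima are 7 and 14, so the defender's minimax is 7. These differ, so the equilibrium is in mixed strategies.
Let the defender play guard 1 with probability q. The attacker is indifferent when −5q + 14(1−q) = 7q + 3(1−q), giving q = 11/23.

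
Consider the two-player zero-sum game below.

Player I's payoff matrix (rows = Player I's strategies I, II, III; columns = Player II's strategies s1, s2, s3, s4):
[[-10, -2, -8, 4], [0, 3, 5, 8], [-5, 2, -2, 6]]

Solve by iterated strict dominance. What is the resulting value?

Row I is strictly dominated by row II (0>-10, 3>-2, 5>-8, 8>4); eliminate I.
Column s2 is strictly dominated by s1 for Player II (0<3, -5<2); eliminate s2.
Column s4 is strictly dominated by s1 for Player II (0<8, -5<6); eliminate s4.
Column s3 is strictly dominated by s1 for Player II (0<5, -5<-2); eliminate s3.
Row III is strictly dominated by row II (0>-5); eliminate III.
Only (II, s1) remains, with payoff 0.

0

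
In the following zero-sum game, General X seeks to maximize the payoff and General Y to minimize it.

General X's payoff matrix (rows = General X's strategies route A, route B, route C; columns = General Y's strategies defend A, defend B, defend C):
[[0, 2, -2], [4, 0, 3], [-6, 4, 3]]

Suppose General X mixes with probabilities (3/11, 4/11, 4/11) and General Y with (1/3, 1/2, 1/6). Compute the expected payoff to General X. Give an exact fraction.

34/33

Against (1/3, 1/2, 1/6), each row's expected payoff is route A: 2/3; route B: 11/6; route C: 1/2.
Taking the (3/11, 4/11, 4/11)-weighted average: (3/11)·(2/3) + (4/11)·(11/6) + (4/11)·(1/2) = 34/33.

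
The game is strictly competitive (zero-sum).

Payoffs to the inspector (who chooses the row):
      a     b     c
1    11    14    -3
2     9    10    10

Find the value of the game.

Column b is strictly dominated by a for the inspectee (it gives the inspector more in every row).
The remaining 2×2 game on (1, 2) × (a, c) has no saddle point. Let the inspector play 1 with probability p; indifference gives 11p + 9(1−p) = −3p + 10(1−p), so p = 1/15.
Similarly the inspectee's optimal q on a is 13/15, and the value is 11·(13/15) + (-3)·(2/15) = 137/15.

137/15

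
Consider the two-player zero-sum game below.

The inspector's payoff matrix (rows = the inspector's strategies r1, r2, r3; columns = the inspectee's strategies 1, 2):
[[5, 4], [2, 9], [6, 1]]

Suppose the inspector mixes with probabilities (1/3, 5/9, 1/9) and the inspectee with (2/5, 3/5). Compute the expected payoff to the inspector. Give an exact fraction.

236/45

Against (2/5, 3/5), each row's expected payoff is r1: 22/5; r2: 31/5; r3: 3.
Taking the (1/3, 5/9, 1/9)-weighted average: (1/3)·(22/5) + (5/9)·(31/5) + (1/9)·(3) = 236/45.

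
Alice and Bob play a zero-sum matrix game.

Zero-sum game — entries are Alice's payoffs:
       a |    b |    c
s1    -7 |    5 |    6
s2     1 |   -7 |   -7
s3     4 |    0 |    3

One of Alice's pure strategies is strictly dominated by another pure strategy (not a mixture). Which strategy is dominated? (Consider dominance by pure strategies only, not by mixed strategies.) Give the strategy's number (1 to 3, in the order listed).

2

Compare s2 with s3: 4 > 1, 0 > -7, 3 > -7.
So s3 strictly dominates s2 for Alice; s2 is strictly dominated.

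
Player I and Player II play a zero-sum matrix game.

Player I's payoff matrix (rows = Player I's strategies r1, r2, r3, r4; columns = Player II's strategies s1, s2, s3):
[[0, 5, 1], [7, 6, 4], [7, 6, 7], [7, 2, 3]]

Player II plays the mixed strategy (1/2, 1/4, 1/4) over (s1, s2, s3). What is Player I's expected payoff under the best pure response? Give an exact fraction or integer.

27/4

r1: (0)·(1/2) + (5)·(1/4) + (1)·(1/4) = 3/2.
r2: (7)·(1/2) + (6)·(1/4) + (4)·(1/4) = 6.
r3: (7)·(1/2) + (6)·(1/4) + (7)·(1/4) = 27/4.
r4: (7)·(1/2) + (2)·(1/4) + (3)·(1/4) = 19/4.
The best pure response is r3 with expected payoff 27/4.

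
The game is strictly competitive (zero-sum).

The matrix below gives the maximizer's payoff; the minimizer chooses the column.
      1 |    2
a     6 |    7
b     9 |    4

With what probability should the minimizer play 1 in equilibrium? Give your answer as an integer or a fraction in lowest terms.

1/2

Row minima are 6 and 4, so the maximizer's maximin is 6; column maxima are 9 and 7, so the minimizer's minimax is 7. These differ, so the equilibrium is in mixed strategies.
Let the minimizer play 1 with probability q. The maximizer is indifferent when 6q + 7(1−q) = 9q + 4(1−q), giving q = 1/2.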